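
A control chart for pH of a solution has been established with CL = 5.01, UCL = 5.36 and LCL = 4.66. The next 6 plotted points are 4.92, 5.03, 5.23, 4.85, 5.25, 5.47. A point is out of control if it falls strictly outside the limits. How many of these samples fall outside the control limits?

Compare each point to [4.66, 5.36]: sample 6 = 5.47 > UCL.

1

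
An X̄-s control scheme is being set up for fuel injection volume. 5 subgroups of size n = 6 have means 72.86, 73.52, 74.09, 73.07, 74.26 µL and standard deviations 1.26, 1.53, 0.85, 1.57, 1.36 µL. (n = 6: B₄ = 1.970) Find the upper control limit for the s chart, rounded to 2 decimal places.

2.59

s̄ = (1.26 + 1.53 + 0.85 + 1.57 + 1.36) / 5 = 1.3140
UCL_s = B₄·s̄ = 1.970 × 1.3140 = 2.5886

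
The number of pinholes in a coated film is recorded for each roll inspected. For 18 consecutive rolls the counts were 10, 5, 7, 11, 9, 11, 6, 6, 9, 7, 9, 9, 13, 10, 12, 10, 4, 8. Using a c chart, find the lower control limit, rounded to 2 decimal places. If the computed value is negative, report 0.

0.00

c̄ = (10 + 5 + 7 + 11 + 9 + 11 + 6 + 6 + 9 + 7 + 9 + 9 + 13 + 10 + 12 + 10 + 4 + 8) / 18 = 156 / 18 = 8.6667
LCL = c̄ − 3√c̄ = 8.6667 − 3 × 2.9439 = -0.1651 → 0 (cannot be negative)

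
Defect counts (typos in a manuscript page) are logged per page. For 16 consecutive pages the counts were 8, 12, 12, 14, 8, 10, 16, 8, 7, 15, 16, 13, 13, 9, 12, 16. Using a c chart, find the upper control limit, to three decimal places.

22.123

c̄ = (8 + 12 + 12 + 14 + 8 + 10 + 16 + 8 + 7 + 15 + 16 + 13 + 13 + 9 + 12 + 16) / 16 = 189 / 16 = 11.8125
UCL = c̄ + 3√c̄ = 11.8125 + 3 × √11.8125 = 11.8125 + 3 × 3.4369 = 22.1233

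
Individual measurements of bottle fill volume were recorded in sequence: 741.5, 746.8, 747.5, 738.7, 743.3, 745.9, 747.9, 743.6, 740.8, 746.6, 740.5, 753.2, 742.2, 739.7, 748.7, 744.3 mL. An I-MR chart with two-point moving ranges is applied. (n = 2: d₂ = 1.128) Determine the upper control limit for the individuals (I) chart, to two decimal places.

X̄ = (741.5 + 746.8 + 747.5 + 738.7 + 743.3 + 745.9 + 747.9 + 743.6 + 740.8 + 746.6 + 740.5 + 753.2 + 742.2 + 739.7 + 748.7 + 744.3) / 16 = 744.4500
Moving ranges: 5.3, 0.7, 8.8, 4.6, 2.6, 2.0, 4.3, 2.8, 5.8, 6.1, 12.7, 11.0, 2.5, 9.0, 4.4; M̄R̄ = 82.6000 / 15 = 5.5067
UCL = X̄ + 3·M̄R̄/d₂ = 744.4500 + 3 × 5.5067 / 1.128 = 759.0954

759.10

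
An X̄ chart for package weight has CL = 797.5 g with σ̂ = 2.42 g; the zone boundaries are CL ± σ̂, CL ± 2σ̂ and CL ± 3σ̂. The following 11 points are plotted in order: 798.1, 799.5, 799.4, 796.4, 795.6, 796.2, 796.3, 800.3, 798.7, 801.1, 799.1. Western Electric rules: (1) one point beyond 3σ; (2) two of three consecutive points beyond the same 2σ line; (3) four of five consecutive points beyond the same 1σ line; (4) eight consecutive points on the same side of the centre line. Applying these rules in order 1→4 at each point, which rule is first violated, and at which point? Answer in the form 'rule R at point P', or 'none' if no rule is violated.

Zone of each point (C = within 1σ̂, B = 1σ̂–2σ̂, A = 2σ̂–3σ̂, * = beyond 3σ̂; sign = side of CL): 1:+C, 2:+C, 3:+C, 4:-C, 5:-C, 6:-C, 7:-C, 8:+B, 9:+C, 10:+B, 11:+C
No rule fires across all 11 points.

none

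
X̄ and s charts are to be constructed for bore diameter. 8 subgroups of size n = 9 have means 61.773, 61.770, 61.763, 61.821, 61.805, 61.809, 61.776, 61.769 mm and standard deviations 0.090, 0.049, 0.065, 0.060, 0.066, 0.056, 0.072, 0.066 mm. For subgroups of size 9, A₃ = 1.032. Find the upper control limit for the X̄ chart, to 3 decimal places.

61.853

X̄̄ = (61.773 + 61.770 + 61.763 + 61.821 + 61.805 + 61.809 + 61.776 + 61.769) / 8 = 61.7858
s̄ = (0.090 + 0.049 + 0.065 + 0.060 + 0.066 + 0.056 + 0.072 + 0.066) / 8 = 0.0655
UCL = X̄̄ + A₃·s̄ = 61.7858 + 1.032 × 0.0655 = 61.8533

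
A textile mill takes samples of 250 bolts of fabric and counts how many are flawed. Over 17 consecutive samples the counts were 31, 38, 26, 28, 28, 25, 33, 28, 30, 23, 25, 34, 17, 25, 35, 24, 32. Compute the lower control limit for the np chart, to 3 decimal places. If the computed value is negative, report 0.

p̄ = Σdᵢ / (k·n) = 482 / (17 × 250) = 0.11341
LCL = np̄ − 3·√(np̄(1−p̄)) = 28.3529 − 3 × 5.0137 = 13.3118

13.312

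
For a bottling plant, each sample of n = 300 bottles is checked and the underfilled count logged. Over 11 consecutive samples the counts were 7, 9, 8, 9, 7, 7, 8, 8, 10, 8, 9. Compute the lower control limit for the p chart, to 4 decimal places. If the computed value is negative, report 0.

p̄ = Σdᵢ / (k·n) = 90 / (11 × 300) = 0.02727
LCL = p̄ − 3·√(p̄(1−p̄)/n) = 0.02727 − 3 × 0.00940 = -0.00094 → 0 (negative, so LCL = 0)

0.0000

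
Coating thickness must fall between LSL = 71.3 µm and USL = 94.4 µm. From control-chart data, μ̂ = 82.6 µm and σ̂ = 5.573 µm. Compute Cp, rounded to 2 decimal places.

0.69

Cp = (USL − LSL) / (6σ̂) = (94.4 − 71.3) / (6 × 5.573) = 23.1000 / 33.4380 = 0.6908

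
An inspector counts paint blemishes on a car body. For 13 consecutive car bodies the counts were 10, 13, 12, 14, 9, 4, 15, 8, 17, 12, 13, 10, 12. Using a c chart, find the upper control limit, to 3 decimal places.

21.618

c̄ = (10 + 13 + 12 + 14 + 9 + 4 + 15 + 8 + 17 + 12 + 13 + 10 + 12) / 13 = 149 / 13 = 11.4615
UCL = c̄ + 3√c̄ = 11.4615 + 3 × √11.4615 = 11.4615 + 3 × 3.3855 = 21.6180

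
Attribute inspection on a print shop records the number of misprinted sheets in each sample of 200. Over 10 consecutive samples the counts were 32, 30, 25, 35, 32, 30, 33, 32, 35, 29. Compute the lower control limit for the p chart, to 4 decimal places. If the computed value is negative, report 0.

0.0794

p̄ = Σdᵢ / (k·n) = 313 / (10 × 200) = 0.15650
LCL = p̄ − 3·√(p̄(1−p̄)/n) = 0.15650 − 3 × 0.02569 = 0.07943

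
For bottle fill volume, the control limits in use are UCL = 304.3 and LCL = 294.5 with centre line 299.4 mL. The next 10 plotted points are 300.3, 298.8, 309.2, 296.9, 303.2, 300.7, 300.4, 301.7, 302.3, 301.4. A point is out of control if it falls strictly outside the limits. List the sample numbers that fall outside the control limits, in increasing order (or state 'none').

3

Compare each point to [294.5, 304.3]: sample 3 = 309.2 > UCL.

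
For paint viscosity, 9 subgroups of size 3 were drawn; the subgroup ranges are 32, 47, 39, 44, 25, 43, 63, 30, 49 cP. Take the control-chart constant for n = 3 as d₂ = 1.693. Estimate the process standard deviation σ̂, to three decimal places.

R̄ = (32 + 47 + 39 + 44 + 25 + 43 + 63 + 30 + 49) / 9 = 41.3333
σ̂ = R̄ / d₂ = 41.3333 / 1.693 = 24.4143

24.414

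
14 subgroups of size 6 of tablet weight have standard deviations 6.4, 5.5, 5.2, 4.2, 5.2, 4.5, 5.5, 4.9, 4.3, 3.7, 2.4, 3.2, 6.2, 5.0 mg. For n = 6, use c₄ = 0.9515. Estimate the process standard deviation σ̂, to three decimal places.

4.970

s̄ = (6.4 + 5.5 + 5.2 + 4.2 + 5.2 + 4.5 + 5.5 + 4.9 + 4.3 + 3.7 + 2.4 + 3.2 + 6.2 + 5.0) / 14 = 4.7286
σ̂ = s̄ / c₄ = 4.7286 / 0.9515 = 4.9696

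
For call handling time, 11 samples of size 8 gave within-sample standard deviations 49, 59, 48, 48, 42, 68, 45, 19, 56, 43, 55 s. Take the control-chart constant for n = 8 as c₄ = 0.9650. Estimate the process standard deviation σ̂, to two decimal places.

s̄ = (49 + 59 + 48 + 48 + 42 + 68 + 45 + 19 + 56 + 43 + 55) / 11 = 48.3636
σ̂ = s̄ / c₄ = 48.3636 / 0.9650 = 50.1178

50.12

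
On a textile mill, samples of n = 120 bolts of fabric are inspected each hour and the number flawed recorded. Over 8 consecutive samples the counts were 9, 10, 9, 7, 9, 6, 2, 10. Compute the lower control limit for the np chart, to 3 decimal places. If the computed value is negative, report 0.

0.000

p̄ = Σdᵢ / (k·n) = 62 / (8 × 120) = 0.06458
LCL = np̄ − 3·√(np̄(1−p̄)) = 7.7500 − 3 × 2.6925 = -0.3275 → 0 (negative, so LCL = 0)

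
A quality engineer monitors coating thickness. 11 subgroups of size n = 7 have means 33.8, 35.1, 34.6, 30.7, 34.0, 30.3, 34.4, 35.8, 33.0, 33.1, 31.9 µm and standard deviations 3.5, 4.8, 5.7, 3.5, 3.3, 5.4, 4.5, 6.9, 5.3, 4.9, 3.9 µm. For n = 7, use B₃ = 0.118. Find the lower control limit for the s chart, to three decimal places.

s̄ = (3.5 + 4.8 + 5.7 + 3.5 + 3.3 + 5.4 + 4.5 + 6.9 + 5.3 + 4.9 + 3.9) / 11 = 4.7000
LCL_s = B₃·s̄ = 0.118 × 4.7000 = 0.5546

0.555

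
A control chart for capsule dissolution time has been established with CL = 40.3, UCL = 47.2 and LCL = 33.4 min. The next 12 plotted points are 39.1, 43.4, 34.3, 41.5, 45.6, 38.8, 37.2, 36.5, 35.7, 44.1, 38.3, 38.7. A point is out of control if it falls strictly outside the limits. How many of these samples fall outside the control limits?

All 12 points lie within [33.4, 47.2].

0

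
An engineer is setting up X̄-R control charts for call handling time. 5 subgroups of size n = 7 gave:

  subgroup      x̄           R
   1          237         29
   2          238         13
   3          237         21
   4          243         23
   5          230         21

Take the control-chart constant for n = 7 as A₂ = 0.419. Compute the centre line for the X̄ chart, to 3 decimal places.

X̄̄ = (237 + 238 + 237 + 243 + 230) / 5 = 1185.0000 / 5 = 237.0000
CL = X̄̄ = 237.0000

237.000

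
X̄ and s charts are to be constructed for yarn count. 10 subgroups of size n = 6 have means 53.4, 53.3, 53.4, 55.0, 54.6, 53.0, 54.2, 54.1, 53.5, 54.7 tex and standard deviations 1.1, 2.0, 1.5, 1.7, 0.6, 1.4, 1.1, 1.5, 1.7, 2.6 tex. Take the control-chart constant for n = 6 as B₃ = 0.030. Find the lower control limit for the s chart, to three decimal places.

s̄ = (1.1 + 2.0 + 1.5 + 1.7 + 0.6 + 1.4 + 1.1 + 1.5 + 1.7 + 2.6) / 10 = 1.5200
LCL_s = B₃·s̄ = 0.030 × 1.5200 = 0.0456

0.046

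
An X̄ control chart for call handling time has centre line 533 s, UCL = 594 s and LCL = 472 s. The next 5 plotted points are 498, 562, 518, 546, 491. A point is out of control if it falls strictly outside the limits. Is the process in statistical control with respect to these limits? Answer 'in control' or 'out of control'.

in control

All 5 points lie within [472, 594].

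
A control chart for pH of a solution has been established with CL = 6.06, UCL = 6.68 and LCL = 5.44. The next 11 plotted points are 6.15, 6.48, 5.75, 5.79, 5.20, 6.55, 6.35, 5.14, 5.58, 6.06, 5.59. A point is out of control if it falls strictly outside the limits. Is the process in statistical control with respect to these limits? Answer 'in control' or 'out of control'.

Compare each point to [5.44, 6.68]: sample 5 = 5.20 < LCL; sample 8 = 5.14 < LCL.

out of control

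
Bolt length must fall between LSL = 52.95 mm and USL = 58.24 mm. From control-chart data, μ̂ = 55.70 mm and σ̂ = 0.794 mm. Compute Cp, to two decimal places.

Cp = (USL − LSL) / (6σ̂) = (58.24 − 52.95) / (6 × 0.794) = 5.2900 / 4.7640 = 1.1104

1.11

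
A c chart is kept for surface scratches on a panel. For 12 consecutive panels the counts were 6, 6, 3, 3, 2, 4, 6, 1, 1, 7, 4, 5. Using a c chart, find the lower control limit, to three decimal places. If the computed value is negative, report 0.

0.000

c̄ = (6 + 6 + 3 + 3 + 2 + 4 + 6 + 1 + 1 + 7 + 4 + 5) / 12 = 48 / 12 = 4.0000
LCL = c̄ − 3√c̄ = 4.0000 − 3 × 2.0000 = -2.0000 → 0 (cannot be negative)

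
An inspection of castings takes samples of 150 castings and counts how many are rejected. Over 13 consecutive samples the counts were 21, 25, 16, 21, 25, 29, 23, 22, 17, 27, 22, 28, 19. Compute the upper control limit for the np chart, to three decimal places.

p̄ = Σdᵢ / (k·n) = 295 / (13 × 150) = 0.15128
UCL = np̄ + 3·√(np̄(1−p̄)) = 22.6923 + 3 × √(22.6923×0.84872) = 22.6923 + 3 × 4.3885 = 35.8580

35.858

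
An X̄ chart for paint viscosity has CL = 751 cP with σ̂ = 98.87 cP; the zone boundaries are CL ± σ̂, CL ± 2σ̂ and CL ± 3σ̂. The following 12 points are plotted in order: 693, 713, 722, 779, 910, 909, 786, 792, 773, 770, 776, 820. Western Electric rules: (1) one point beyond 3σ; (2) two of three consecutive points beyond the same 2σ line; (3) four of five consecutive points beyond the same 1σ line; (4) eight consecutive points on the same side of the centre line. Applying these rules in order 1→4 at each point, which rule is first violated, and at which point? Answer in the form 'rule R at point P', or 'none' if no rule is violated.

Zone of each point (C = within 1σ̂, B = 1σ̂–2σ̂, A = 2σ̂–3σ̂, * = beyond 3σ̂; sign = side of CL): 1:-C, 2:-C, 3:-C, 4:+C, 5:+B, 6:+B, 7:+C, 8:+C, 9:+C, 10:+C, 11:+C, 12:+C
Rule 4 (eight consecutive points on the same side of the centre line) is satisfied at point 11.

rule 4 at point 11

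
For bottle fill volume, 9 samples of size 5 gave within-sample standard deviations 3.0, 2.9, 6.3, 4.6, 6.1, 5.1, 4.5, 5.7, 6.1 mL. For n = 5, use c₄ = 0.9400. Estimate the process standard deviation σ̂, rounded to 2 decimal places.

5.24

s̄ = (3.0 + 2.9 + 6.3 + 4.6 + 6.1 + 5.1 + 4.5 + 5.7 + 6.1) / 9 = 4.9222
σ̂ = s̄ / c₄ = 4.9222 / 0.9400 = 5.2364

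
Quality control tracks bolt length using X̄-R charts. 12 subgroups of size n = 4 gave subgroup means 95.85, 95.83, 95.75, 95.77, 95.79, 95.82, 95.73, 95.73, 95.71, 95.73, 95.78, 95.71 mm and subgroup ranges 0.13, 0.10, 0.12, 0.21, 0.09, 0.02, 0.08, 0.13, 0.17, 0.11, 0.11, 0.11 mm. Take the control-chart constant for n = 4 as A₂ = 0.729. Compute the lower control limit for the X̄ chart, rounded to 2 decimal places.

X̄̄ = (95.85 + 95.83 + 95.75 + 95.77 + 95.79 + 95.82 + 95.73 + 95.73 + 95.71 + 95.73 + 95.78 + 95.71) / 12 = 1149.2000 / 12 = 95.7667
R̄ = (0.13 + 0.10 + 0.12 + 0.21 + 0.09 + 0.02 + 0.08 + 0.13 + 0.17 + 0.11 + 0.11 + 0.11) / 12 = 1.3800 / 12 = 0.1150
LCL = X̄̄ − A₂·R̄ = 95.7667 − 0.729 × 0.1150 = 95.6828

95.68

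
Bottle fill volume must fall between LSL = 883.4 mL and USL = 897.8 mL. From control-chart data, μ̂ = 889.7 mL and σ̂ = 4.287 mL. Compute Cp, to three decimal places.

Cp = (USL − LSL) / (6σ̂) = (897.8 − 883.4) / (6 × 4.287) = 14.4000 / 25.7220 = 0.5598

0.560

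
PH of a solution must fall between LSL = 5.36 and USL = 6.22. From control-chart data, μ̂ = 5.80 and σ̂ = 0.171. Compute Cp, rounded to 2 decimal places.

Cp = (USL − LSL) / (6σ̂) = (6.22 − 5.36) / (6 × 0.171) = 0.8600 / 1.0260 = 0.8382

0.84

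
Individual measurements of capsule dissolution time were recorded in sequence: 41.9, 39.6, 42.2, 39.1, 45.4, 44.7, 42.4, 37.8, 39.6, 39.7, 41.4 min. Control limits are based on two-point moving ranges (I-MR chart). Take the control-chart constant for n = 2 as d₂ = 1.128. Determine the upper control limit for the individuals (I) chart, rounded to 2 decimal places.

X̄ = (41.9 + 39.6 + 42.2 + 39.1 + 45.4 + 44.7 + 42.4 + 37.8 + 39.6 + 39.7 + 41.4) / 11 = 41.2545
Moving ranges: 2.3, 2.6, 3.1, 6.3, 0.7, 2.3, 4.6, 1.8, 0.1, 1.7; M̄R̄ = 25.5000 / 10 = 2.5500
UCL = X̄ + 3·M̄R̄/d₂ = 41.2545 + 3 × 2.5500 / 1.128 = 48.0365

48.04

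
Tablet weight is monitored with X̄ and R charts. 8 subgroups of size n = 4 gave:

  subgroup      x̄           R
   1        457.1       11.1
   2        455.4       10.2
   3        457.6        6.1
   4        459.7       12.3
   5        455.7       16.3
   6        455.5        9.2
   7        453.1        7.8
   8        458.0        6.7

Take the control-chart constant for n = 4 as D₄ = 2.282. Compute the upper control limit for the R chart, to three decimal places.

22.734

R̄ = (11.1 + 10.2 + 6.1 + 12.3 + 16.3 + 9.2 + 7.8 + 6.7) / 8 = 79.7000 / 8 = 9.9625
UCL_R = D₄·R̄ = 2.282 × 9.9625 = 22.7344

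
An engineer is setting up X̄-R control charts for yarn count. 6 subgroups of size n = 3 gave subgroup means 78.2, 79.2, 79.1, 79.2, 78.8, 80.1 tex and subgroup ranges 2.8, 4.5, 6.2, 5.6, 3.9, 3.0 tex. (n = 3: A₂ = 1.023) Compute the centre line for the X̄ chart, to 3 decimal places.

X̄̄ = (78.2 + 79.2 + 79.1 + 79.2 + 78.8 + 80.1) / 6 = 474.6000 / 6 = 79.1000
CL = X̄̄ = 79.1000

79.100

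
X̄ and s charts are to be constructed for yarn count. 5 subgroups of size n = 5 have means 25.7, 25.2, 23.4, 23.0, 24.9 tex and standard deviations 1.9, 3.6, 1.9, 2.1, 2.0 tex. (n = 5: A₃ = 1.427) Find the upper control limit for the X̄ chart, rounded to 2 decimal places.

X̄̄ = (25.7 + 25.2 + 23.4 + 23.0 + 24.9) / 5 = 24.4400
s̄ = (1.9 + 3.6 + 1.9 + 2.1 + 2.0) / 5 = 2.3000
UCL = X̄̄ + A₃·s̄ = 24.4400 + 1.427 × 2.3000 = 27.7221

27.72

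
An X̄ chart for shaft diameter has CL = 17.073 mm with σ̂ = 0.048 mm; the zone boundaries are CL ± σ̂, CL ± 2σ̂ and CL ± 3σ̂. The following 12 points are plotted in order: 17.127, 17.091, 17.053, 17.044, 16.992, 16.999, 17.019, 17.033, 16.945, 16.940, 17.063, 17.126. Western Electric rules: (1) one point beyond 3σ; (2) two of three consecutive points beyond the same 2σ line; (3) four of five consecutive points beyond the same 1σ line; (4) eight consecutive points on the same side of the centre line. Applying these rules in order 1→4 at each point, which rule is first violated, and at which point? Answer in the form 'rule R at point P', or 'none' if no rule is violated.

Zone of each point (C = within 1σ̂, B = 1σ̂–2σ̂, A = 2σ̂–3σ̂, * = beyond 3σ̂; sign = side of CL): 1:+B, 2:+C, 3:-C, 4:-C, 5:-B, 6:-B, 7:-B, 8:-C, 9:-A, 10:-A, 11:-C, 12:+B
Rule 3 (four of five consecutive points beyond the same 1σ limit) is satisfied at point 9.

rule 3 at point 9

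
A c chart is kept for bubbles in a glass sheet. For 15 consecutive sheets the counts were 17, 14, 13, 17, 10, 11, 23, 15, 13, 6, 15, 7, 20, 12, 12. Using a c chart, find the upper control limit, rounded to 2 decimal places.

24.76

c̄ = (17 + 14 + 13 + 17 + 10 + 11 + 23 + 15 + 13 + 6 + 15 + 7 + 20 + 12 + 12) / 15 = 205 / 15 = 13.6667
UCL = c̄ + 3√c̄ = 13.6667 + 3 × √13.6667 = 13.6667 + 3 × 3.6968 = 24.7572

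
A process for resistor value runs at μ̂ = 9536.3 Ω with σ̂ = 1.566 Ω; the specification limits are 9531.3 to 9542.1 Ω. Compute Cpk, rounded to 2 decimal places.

1.06

Cpu = (USL − μ̂) / (3σ̂) = (9542.1 − 9536.3) / (3 × 1.566) = 1.2346; Cpl = (μ̂ − LSL) / (3σ̂) = (9536.3 − 9531.3) / (3 × 1.566) = 1.0643; Cpk = min(Cpu, Cpl) = 1.0643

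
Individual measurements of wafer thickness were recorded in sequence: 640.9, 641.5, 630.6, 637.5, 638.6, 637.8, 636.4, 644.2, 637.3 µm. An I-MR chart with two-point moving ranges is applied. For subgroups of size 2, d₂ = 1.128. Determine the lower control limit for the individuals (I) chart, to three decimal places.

626.210

X̄ = (640.9 + 641.5 + 630.6 + 637.5 + 638.6 + 637.8 + 636.4 + 644.2 + 637.3) / 9 = 638.3111
Moving ranges: 0.6, 10.9, 6.9, 1.1, 0.8, 1.4, 7.8, 6.9; M̄R̄ = 36.4000 / 8 = 4.5500
LCL = X̄ − 3·M̄R̄/d₂ = 638.3111 − 3 × 4.5500 / 1.128 = 626.2100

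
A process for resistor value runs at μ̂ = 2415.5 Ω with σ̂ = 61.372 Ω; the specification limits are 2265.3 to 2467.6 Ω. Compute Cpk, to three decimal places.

Cpu = (USL − μ̂) / (3σ̂) = (2467.6 − 2415.5) / (3 × 61.372) = 0.2830; Cpl = (μ̂ − LSL) / (3σ̂) = (2415.5 − 2265.3) / (3 × 61.372) = 0.8158; Cpk = min(Cpu, Cpl) = 0.2830

0.283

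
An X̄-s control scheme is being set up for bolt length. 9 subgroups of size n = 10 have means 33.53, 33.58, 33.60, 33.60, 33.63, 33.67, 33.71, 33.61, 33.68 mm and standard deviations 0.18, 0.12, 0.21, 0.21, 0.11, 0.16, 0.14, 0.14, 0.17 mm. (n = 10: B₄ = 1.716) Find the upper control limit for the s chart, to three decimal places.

0.275

s̄ = (0.18 + 0.12 + 0.21 + 0.21 + 0.11 + 0.16 + 0.14 + 0.14 + 0.17) / 9 = 0.1600
UCL_s = B₄·s̄ = 1.716 × 0.1600 = 0.2746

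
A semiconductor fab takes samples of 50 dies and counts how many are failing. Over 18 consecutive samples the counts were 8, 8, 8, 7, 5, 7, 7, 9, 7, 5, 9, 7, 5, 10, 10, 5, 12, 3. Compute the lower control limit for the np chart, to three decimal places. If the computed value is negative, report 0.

p̄ = Σdᵢ / (k·n) = 132 / (18 × 50) = 0.14667
LCL = np̄ − 3·√(np̄(1−p̄)) = 7.3333 − 3 × 2.5016 = -0.1713 → 0 (negative, so LCL = 0)

0.000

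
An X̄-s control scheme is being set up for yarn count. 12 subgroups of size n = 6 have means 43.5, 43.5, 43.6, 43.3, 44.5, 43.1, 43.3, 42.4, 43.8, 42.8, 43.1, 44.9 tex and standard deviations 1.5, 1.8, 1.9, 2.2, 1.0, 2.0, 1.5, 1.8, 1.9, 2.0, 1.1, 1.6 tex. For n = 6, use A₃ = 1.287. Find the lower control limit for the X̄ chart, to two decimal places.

X̄̄ = (43.5 + 43.5 + 43.6 + 43.3 + 44.5 + 43.1 + 43.3 + 42.4 + 43.8 + 42.8 + 43.1 + 44.9) / 12 = 43.4833
s̄ = (1.5 + 1.8 + 1.9 + 2.2 + 1.0 + 2.0 + 1.5 + 1.8 + 1.9 + 2.0 + 1.1 + 1.6) / 12 = 1.6917
LCL = X̄̄ − A₃·s̄ = 43.4833 − 1.287 × 1.6917 = 41.3062

41.31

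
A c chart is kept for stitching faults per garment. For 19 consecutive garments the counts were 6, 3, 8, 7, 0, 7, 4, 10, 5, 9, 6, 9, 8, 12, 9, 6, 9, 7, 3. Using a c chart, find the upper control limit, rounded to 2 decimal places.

14.52

c̄ = (6 + 3 + 8 + 7 + 0 + 7 + 4 + 10 + 5 + 9 + 6 + 9 + 8 + 12 + 9 + 6 + 9 + 7 + 3) / 19 = 128 / 19 = 6.7368
UCL = c̄ + 3√c̄ = 6.7368 + 3 × √6.7368 = 6.7368 + 3 × 2.5955 = 14.5235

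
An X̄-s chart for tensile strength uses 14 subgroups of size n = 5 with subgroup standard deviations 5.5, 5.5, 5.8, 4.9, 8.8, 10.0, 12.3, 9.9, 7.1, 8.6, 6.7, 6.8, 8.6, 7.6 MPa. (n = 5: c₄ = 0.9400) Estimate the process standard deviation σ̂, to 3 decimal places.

8.214

s̄ = (5.5 + 5.5 + 5.8 + 4.9 + 8.8 + 10.0 + 12.3 + 9.9 + 7.1 + 8.6 + 6.7 + 6.8 + 8.6 + 7.6) / 14 = 7.7214
σ̂ = s̄ / c₄ = 7.7214 / 0.9400 = 8.2143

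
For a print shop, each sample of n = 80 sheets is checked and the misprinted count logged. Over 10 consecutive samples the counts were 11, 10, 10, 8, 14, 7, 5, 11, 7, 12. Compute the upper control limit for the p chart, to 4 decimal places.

0.2273

p̄ = Σdᵢ / (k·n) = 95 / (10 × 80) = 0.11875
UCL = p̄ + 3·√(p̄(1−p̄)/n) = 0.11875 + 3 × √(0.11875×0.88125/80) = 0.11875 + 3 × 0.03617 = 0.22725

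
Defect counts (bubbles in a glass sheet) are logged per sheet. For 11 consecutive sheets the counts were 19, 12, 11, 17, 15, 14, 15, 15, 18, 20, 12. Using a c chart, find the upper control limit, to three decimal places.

26.997

c̄ = (19 + 12 + 11 + 17 + 15 + 14 + 15 + 15 + 18 + 20 + 12) / 11 = 168 / 11 = 15.2727
UCL = c̄ + 3√c̄ = 15.2727 + 3 × √15.2727 = 15.2727 + 3 × 3.9080 = 26.9968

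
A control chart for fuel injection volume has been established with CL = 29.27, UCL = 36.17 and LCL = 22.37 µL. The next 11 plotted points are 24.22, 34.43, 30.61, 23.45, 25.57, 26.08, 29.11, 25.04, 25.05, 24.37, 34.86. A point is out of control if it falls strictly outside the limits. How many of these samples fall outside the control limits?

0

All 11 points lie within [22.37, 36.17].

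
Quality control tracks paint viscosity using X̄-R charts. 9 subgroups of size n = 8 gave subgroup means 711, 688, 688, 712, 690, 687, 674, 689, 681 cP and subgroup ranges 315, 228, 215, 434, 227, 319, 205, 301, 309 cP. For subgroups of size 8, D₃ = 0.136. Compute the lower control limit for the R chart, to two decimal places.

R̄ = (315 + 228 + 215 + 434 + 227 + 319 + 205 + 301 + 309) / 9 = 2553.0000 / 9 = 283.6667
LCL_R = D₃·R̄ = 0.136 × 283.6667 = 38.5787

38.58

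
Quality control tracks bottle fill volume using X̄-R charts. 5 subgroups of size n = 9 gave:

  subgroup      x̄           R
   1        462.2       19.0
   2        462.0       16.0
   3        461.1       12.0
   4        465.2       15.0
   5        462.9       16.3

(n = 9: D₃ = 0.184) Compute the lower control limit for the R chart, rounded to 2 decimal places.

2.88

R̄ = (19.0 + 16.0 + 12.0 + 15.0 + 16.3) / 5 = 78.3000 / 5 = 15.6600
LCL_R = D₃·R̄ = 0.184 × 15.6600 = 2.8814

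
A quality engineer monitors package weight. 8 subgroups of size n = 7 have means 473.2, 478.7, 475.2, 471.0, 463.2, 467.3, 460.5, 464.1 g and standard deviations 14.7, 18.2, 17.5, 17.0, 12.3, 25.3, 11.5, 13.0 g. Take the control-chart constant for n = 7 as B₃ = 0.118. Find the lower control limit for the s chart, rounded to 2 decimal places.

s̄ = (14.7 + 18.2 + 17.5 + 17.0 + 12.3 + 25.3 + 11.5 + 13.0) / 8 = 16.1875
LCL_s = B₃·s̄ = 0.118 × 16.1875 = 1.9101

1.91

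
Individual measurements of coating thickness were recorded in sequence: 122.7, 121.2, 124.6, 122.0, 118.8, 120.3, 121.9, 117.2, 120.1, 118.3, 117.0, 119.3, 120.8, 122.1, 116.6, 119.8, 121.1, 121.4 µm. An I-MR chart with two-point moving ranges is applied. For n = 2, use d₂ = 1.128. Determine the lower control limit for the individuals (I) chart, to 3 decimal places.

114.047

X̄ = (122.7 + 121.2 + 124.6 + 122.0 + 118.8 + 120.3 + 121.9 + 117.2 + 120.1 + 118.3 + 117.0 + 119.3 + 120.8 + 122.1 + 116.6 + 119.8 + 121.1 + 121.4) / 18 = 120.2889
Moving ranges: 1.5, 3.4, 2.6, 3.2, 1.5, 1.6, 4.7, 2.9, 1.8, 1.3, 2.3, 1.5, 1.3, 5.5, 3.2, 1.3, 0.3; M̄R̄ = 39.9000 / 17 = 2.3471
LCL = X̄ − 3·M̄R̄/d₂ = 120.2889 − 3 × 2.3471 / 1.128 = 114.0467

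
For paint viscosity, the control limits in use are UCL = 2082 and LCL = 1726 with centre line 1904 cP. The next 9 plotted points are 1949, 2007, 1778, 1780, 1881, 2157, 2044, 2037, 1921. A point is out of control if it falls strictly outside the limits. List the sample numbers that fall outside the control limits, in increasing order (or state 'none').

6

Compare each point to [1726, 2082]: sample 6 = 2157 > UCL.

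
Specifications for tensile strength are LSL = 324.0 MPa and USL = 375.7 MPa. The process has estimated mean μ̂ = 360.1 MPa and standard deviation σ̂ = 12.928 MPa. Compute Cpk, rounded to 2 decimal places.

Cpu = (USL − μ̂) / (3σ̂) = (375.7 − 360.1) / (3 × 12.928) = 0.4022; Cpl = (μ̂ − LSL) / (3σ̂) = (360.1 − 324.0) / (3 × 12.928) = 0.9308; Cpk = min(Cpu, Cpl) = 0.4022

0.40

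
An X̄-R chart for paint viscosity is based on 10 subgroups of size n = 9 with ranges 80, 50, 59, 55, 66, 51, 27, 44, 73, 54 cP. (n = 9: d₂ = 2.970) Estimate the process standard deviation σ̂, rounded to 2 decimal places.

18.82

R̄ = (80 + 50 + 59 + 55 + 66 + 51 + 27 + 44 + 73 + 54) / 10 = 55.9000
σ̂ = R̄ / d₂ = 55.9000 / 2.970 = 18.8215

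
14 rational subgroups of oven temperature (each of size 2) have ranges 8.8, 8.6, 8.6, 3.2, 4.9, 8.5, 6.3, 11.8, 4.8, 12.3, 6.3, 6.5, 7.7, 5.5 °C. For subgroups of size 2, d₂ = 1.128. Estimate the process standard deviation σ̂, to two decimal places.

R̄ = (8.8 + 8.6 + 8.6 + 3.2 + 4.9 + 8.5 + 6.3 + 11.8 + 4.8 + 12.3 + 6.3 + 6.5 + 7.7 + 5.5) / 14 = 7.4143
σ̂ = R̄ / d₂ = 7.4143 / 1.128 = 6.5729

6.57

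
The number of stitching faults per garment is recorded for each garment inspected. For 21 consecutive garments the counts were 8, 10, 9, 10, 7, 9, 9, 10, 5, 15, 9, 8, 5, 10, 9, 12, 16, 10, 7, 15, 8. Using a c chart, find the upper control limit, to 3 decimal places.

18.853

c̄ = (8 + 10 + 9 + 10 + 7 + 9 + 9 + 10 + 5 + 15 + 9 + 8 + 5 + 10 + 9 + 12 + 16 + 10 + 7 + 15 + 8) / 21 = 201 / 21 = 9.5714
UCL = c̄ + 3√c̄ = 9.5714 + 3 × √9.5714 = 9.5714 + 3 × 3.0938 = 18.8527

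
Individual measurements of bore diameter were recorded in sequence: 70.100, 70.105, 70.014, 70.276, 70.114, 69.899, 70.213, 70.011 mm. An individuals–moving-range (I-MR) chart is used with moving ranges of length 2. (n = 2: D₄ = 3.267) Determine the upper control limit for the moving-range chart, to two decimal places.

0.58

Moving ranges: 0.005, 0.091, 0.262, 0.162, 0.215, 0.314, 0.202; M̄R̄ = 1.2510 / 7 = 0.1787
UCL_MR = D₄·M̄R̄ = 3.267 × 0.1787 = 0.5839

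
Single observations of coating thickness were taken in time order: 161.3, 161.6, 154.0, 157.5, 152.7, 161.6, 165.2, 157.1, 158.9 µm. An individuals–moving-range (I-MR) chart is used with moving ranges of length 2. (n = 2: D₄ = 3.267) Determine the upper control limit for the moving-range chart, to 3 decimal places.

Moving ranges: 0.3, 7.6, 3.5, 4.8, 8.9, 3.6, 8.1, 1.8; M̄R̄ = 38.6000 / 8 = 4.8250
UCL_MR = D₄·M̄R̄ = 3.267 × 4.8250 = 15.7633

15.763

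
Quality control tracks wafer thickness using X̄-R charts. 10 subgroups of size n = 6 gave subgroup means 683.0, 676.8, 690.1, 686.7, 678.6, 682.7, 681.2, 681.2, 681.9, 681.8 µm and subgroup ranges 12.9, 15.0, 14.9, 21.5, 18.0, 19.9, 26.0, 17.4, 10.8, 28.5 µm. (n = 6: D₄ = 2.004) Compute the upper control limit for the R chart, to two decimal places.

37.05

R̄ = (12.9 + 15.0 + 14.9 + 21.5 + 18.0 + 19.9 + 26.0 + 17.4 + 10.8 + 28.5) / 10 = 184.9000 / 10 = 18.4900
UCL_R = D₄·R̄ = 2.004 × 18.4900 = 37.0540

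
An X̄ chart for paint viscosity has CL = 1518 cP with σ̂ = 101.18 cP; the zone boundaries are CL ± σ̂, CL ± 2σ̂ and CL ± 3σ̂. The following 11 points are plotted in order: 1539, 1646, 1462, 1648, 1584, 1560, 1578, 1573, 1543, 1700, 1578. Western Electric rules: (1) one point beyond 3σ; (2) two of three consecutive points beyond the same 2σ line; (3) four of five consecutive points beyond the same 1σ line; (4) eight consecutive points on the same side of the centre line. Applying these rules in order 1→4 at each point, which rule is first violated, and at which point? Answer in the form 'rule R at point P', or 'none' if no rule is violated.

Zone of each point (C = within 1σ̂, B = 1σ̂–2σ̂, A = 2σ̂–3σ̂, * = beyond 3σ̂; sign = side of CL): 1:+C, 2:+B, 3:-C, 4:+B, 5:+C, 6:+C, 7:+C, 8:+C, 9:+C, 10:+B, 11:+C
Rule 4 (eight consecutive points on the same side of the centre line) is satisfied at point 11.

rule 4 at point 11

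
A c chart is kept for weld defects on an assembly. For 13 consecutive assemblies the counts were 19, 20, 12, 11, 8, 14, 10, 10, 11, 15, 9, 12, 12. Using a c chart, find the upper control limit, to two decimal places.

c̄ = (19 + 20 + 12 + 11 + 8 + 14 + 10 + 10 + 11 + 15 + 9 + 12 + 12) / 13 = 163 / 13 = 12.5385
UCL = c̄ + 3√c̄ = 12.5385 + 3 × √12.5385 = 12.5385 + 3 × 3.5410 = 23.1614

23.16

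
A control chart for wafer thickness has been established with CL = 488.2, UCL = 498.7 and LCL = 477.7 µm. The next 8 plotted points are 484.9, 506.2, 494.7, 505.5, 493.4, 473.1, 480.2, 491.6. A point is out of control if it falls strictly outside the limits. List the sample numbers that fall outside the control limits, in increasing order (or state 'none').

Compare each point to [477.7, 498.7]: sample 2 = 506.2 > UCL; sample 4 = 505.5 > UCL; sample 6 = 473.1 < LCL.

2, 4, 6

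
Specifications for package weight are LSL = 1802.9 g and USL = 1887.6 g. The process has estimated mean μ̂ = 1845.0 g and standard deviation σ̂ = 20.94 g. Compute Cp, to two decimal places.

0.67

Cp = (USL − LSL) / (6σ̂) = (1887.6 − 1802.9) / (6 × 20.94) = 84.7000 / 125.6400 = 0.6741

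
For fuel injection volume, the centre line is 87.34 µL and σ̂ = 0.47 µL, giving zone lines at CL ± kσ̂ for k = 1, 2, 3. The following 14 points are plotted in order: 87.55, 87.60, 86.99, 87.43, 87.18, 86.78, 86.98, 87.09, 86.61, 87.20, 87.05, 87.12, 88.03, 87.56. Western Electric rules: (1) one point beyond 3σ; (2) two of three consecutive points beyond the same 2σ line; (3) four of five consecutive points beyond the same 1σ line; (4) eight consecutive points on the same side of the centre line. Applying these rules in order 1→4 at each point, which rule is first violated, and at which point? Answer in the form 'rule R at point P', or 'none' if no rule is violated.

rule 4 at point 12

Zone of each point (C = within 1σ̂, B = 1σ̂–2σ̂, A = 2σ̂–3σ̂, * = beyond 3σ̂; sign = side of CL): 1:+C, 2:+C, 3:-C, 4:+C, 5:-C, 6:-B, 7:-C, 8:-C, 9:-B, 10:-C, 11:-C, 12:-C, 13:+B, 14:+C
Rule 4 (eight consecutive points on the same side of the centre line) is satisfied at point 12.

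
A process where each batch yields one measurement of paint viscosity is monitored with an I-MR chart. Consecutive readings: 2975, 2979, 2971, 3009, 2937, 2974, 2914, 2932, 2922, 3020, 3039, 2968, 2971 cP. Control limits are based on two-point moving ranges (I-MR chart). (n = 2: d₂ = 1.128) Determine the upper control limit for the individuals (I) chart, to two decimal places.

3067.15

X̄ = (2975 + 2979 + 2971 + 3009 + 2937 + 2974 + 2914 + 2932 + 2922 + 3020 + 3039 + 2968 + 2971) / 13 = 2970.0769
Moving ranges: 4, 8, 38, 72, 37, 60, 18, 10, 98, 19, 71, 3; M̄R̄ = 438.0000 / 12 = 36.5000
UCL = X̄ + 3·M̄R̄/d₂ = 2970.0769 + 3 × 36.5000 / 1.128 = 3067.1514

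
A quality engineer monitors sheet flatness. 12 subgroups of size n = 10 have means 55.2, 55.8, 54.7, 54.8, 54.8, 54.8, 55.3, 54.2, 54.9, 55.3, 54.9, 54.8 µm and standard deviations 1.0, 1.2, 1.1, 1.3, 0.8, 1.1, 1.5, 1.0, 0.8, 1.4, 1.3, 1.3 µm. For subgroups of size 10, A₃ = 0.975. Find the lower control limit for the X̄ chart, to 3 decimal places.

53.837

X̄̄ = (55.2 + 55.8 + 54.7 + 54.8 + 54.8 + 54.8 + 55.3 + 54.2 + 54.9 + 55.3 + 54.9 + 54.8) / 12 = 54.9583
s̄ = (1.0 + 1.2 + 1.1 + 1.3 + 0.8 + 1.1 + 1.5 + 1.0 + 0.8 + 1.4 + 1.3 + 1.3) / 12 = 1.1500
LCL = X̄̄ − A₃·s̄ = 54.9583 − 0.975 × 1.1500 = 53.8371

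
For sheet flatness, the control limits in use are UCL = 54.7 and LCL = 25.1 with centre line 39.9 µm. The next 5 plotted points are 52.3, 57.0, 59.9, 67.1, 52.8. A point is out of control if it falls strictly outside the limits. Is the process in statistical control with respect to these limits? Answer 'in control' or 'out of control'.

Compare each point to [25.1, 54.7]: sample 2 = 57.0 > UCL; sample 3 = 59.9 > UCL; sample 4 = 67.1 > UCL.

out of control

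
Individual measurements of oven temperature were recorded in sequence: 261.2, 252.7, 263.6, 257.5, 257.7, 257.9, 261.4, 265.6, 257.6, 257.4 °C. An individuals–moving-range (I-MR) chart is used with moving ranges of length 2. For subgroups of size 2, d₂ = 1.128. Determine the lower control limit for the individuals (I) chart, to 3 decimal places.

X̄ = (261.2 + 252.7 + 263.6 + 257.5 + 257.7 + 257.9 + 261.4 + 265.6 + 257.6 + 257.4) / 10 = 259.2600
Moving ranges: 8.5, 10.9, 6.1, 0.2, 0.2, 3.5, 4.2, 8.0, 0.2; M̄R̄ = 41.8000 / 9 = 4.6444
LCL = X̄ − 3·M̄R̄/d₂ = 259.2600 − 3 × 4.6444 / 1.128 = 246.9078

246.908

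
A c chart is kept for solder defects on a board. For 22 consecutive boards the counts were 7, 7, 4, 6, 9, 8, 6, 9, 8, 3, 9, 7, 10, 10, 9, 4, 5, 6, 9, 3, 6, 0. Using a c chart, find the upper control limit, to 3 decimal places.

c̄ = (7 + 7 + 4 + 6 + 9 + 8 + 6 + 9 + 8 + 3 + 9 + 7 + 10 + 10 + 9 + 4 + 5 + 6 + 9 + 3 + 6 + 0) / 22 = 145 / 22 = 6.5909
UCL = c̄ + 3√c̄ = 6.5909 + 3 × √6.5909 = 6.5909 + 3 × 2.5673 = 14.2927

14.293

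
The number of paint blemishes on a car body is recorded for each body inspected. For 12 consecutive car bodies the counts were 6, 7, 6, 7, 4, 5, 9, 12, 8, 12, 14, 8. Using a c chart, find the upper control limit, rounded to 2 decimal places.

c̄ = (6 + 7 + 6 + 7 + 4 + 5 + 9 + 12 + 8 + 12 + 14 + 8) / 12 = 98 / 12 = 8.1667
UCL = c̄ + 3√c̄ = 8.1667 + 3 × √8.1667 = 8.1667 + 3 × 2.8577 = 16.7399

16.74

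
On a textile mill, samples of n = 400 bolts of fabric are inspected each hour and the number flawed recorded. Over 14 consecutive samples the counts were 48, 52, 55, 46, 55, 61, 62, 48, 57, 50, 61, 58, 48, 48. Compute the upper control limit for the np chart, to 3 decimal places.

73.923

p̄ = Σdᵢ / (k·n) = 749 / (14 × 400) = 0.13375
UCL = np̄ + 3·√(np̄(1−p̄)) = 53.5000 + 3 × √(53.5000×0.86625) = 53.5000 + 3 × 6.8077 = 73.9230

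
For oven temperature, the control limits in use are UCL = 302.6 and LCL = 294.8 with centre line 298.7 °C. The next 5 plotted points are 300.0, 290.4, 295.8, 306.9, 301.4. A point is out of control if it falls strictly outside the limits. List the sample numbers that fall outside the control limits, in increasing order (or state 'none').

Compare each point to [294.8, 302.6]: sample 2 = 290.4 < LCL; sample 4 = 306.9 > UCL.

2, 4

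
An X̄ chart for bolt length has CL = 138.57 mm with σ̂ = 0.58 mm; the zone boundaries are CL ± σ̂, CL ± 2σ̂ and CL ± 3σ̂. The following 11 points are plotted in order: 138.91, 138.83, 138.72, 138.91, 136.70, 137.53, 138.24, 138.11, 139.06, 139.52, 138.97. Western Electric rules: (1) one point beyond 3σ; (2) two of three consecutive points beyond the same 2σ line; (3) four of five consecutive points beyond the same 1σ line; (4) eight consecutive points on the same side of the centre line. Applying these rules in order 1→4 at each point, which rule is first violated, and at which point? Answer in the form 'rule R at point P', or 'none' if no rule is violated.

rule 1 at point 5

Zone of each point (C = within 1σ̂, B = 1σ̂–2σ̂, A = 2σ̂–3σ̂, * = beyond 3σ̂; sign = side of CL): 1:+C, 2:+C, 3:+C, 4:+C, 5:-*, 6:-B, 7:-C, 8:-C, 9:+C, 10:+B, 11:+C
Rule 1 (one point beyond the 3σ limits) is satisfied at point 5.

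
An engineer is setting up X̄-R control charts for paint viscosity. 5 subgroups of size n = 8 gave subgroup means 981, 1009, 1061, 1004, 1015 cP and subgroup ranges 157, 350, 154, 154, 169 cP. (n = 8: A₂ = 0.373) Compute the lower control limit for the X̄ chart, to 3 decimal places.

940.594

X̄̄ = (981 + 1009 + 1061 + 1004 + 1015) / 5 = 5070.0000 / 5 = 1014.0000
R̄ = (157 + 350 + 154 + 154 + 169) / 5 = 984.0000 / 5 = 196.8000
LCL = X̄̄ − A₂·R̄ = 1014.0000 − 0.373 × 196.8000 = 940.5936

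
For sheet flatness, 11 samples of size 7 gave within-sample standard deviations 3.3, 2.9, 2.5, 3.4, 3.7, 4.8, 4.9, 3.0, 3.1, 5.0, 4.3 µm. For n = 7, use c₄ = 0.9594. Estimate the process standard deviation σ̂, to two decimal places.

s̄ = (3.3 + 2.9 + 2.5 + 3.4 + 3.7 + 4.8 + 4.9 + 3.0 + 3.1 + 5.0 + 4.3) / 11 = 3.7182
σ̂ = s̄ / c₄ = 3.7182 / 0.9594 = 3.8755

3.88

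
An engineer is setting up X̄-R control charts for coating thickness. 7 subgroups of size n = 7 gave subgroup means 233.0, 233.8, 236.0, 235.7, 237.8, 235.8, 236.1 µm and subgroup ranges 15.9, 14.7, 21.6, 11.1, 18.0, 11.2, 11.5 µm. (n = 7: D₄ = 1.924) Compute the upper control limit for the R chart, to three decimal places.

R̄ = (15.9 + 14.7 + 21.6 + 11.1 + 18.0 + 11.2 + 11.5) / 7 = 104.0000 / 7 = 14.8571
UCL_R = D₄·R̄ = 1.924 × 14.8571 = 28.5851

28.585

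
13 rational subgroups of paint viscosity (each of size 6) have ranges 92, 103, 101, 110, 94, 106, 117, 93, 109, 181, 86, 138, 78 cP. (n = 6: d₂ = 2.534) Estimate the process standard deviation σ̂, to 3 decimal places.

R̄ = (92 + 103 + 101 + 110 + 94 + 106 + 117 + 93 + 109 + 181 + 86 + 138 + 78) / 13 = 108.3077
σ̂ = R̄ / d₂ = 108.3077 / 2.534 = 42.7418

42.742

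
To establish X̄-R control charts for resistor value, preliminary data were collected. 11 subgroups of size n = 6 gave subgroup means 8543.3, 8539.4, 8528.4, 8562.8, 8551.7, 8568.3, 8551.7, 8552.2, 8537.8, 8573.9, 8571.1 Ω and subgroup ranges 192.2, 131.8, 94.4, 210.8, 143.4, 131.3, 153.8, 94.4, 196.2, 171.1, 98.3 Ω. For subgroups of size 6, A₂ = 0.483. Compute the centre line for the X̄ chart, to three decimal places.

X̄̄ = (8543.3 + 8539.4 + 8528.4 + 8562.8 + 8551.7 + 8568.3 + 8551.7 + 8552.2 + 8537.8 + 8573.9 + 8571.1) / 11 = 94080.6000 / 11 = 8552.7818
CL = X̄̄ = 8552.7818

8552.782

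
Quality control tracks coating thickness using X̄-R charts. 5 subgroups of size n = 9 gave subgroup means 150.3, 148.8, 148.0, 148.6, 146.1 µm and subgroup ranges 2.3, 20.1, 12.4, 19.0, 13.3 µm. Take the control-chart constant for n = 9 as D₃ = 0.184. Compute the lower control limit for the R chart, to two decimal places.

R̄ = (2.3 + 20.1 + 12.4 + 19.0 + 13.3) / 5 = 67.1000 / 5 = 13.4200
LCL_R = D₃·R̄ = 0.184 × 13.4200 = 2.4693

2.47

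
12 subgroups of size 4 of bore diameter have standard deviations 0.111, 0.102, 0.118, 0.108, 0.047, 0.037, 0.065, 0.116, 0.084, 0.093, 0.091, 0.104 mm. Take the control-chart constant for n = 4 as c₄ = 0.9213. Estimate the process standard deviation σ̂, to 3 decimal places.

0.097

s̄ = (0.111 + 0.102 + 0.118 + 0.108 + 0.047 + 0.037 + 0.065 + 0.116 + 0.084 + 0.093 + 0.091 + 0.104) / 12 = 0.0897
σ̂ = s̄ / c₄ = 0.0897 / 0.9213 = 0.0973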